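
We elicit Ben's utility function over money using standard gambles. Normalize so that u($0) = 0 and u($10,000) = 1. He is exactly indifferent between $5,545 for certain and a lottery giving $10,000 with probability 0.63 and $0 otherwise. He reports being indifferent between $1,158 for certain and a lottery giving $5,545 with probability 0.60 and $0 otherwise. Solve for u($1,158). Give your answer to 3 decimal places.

First, u($5,545) = 0.63·u($10,000) + 0.37·u($0) = 0.63.
The second indifference gives u($1,158) = 0.60·u($5,545) + 0.40·u($0) = 0.60·0.63 + 0.40·0.00 = 0.3780.

0.378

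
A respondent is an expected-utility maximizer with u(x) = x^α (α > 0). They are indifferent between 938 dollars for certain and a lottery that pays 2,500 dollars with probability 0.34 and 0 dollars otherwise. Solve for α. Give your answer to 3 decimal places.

The lottery's expected utility is 0.34·u(2500) + 0.66·u(0) = 0.34·2500^α (since u(0) = 0 for α > 0).
Equating: 938^α = 0.34·2500^α, i.e. 0.3752^α = 0.34.
α = ln(0.34) / ln(938/2500) = -1.078810/-0.980296 ≈ 1.100.

α ≈ 1.100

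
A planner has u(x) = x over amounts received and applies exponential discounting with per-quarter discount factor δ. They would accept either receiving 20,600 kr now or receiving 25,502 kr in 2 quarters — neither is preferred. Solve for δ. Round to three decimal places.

The payoff in 2 quarters is discounted by δ^2, so u(20600) = δ^2·u(25502) and δ^2 = u(20600)/u(25502).
With u(x) = x: δ^2 = 20600/25502 = 0.80778.
Taking the square root: δ = 0.80778^(1/2) ≈ 0.899.

δ ≈ 0.899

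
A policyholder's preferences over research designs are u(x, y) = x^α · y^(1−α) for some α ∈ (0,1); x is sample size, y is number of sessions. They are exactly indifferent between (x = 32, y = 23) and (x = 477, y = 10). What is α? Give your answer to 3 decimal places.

α ≈ 0.236

The Cobb–Douglas utilities coincide, so 32^α·23^(1−α) = 477^α·10^(1−α).
Rearrange to (32/477)^α = (10/23)^(1−α) and take logs: α·-2.701781 = (1−α)·-0.832909.
So α/(1−α) = (-0.832909)/(-2.701781) = 0.308281, and α = 0.308281/1.308281 ≈ 0.236.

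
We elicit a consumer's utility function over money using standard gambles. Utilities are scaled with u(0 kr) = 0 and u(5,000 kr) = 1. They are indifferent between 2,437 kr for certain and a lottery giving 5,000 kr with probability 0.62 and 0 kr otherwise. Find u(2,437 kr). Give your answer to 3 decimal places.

u(2,437 kr) equals the lottery's expected utility: 0.62·1 + 0.38·0 = 0.62.

0.620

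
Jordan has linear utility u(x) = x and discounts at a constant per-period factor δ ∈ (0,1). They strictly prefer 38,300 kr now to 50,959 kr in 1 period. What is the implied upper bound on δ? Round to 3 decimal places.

δ < 0.752

Under u(x) = x this choice says 38300 > δ·50959.
Dividing through by 50959 gives δ < 0.75158.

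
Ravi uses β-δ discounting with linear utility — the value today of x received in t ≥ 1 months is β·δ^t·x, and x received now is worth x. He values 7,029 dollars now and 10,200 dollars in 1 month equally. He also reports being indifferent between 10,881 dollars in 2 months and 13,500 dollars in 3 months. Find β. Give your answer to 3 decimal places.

Both payoffs in the second observation are in the future, so β drops out: δ^2·10881 = δ^3·13500 ⇒ δ = 10881/13500 = 0.80600.
The first indifference: 7029 = β·δ·10200, so β = 7029/(δ·10200) = 7029/(0.80600·10200) ≈ 0.855.

β ≈ 0.855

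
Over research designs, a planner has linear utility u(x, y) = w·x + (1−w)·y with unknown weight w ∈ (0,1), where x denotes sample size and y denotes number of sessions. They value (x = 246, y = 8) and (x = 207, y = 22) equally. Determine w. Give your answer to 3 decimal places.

w = 0.264

u(246,8) = u(207,22) means w·246 + (1−w)·8 = w·207 + (1−w)·22.
Rearranging, 39·w − 14·(1−w) = 0.
Hence w = 14/(39+14) = 14/53 = 0.264.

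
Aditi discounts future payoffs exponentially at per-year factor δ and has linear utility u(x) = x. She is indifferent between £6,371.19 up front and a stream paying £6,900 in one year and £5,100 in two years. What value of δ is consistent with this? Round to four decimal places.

Present value of the stream is 6900·δ + 5100·δ². Indifference gives 6900δ + 5100δ² = 6371.19.
Rearranged: 5100δ² + 6900δ − 6371.19 = 0.
δ = (−6900 + √(6900² + 4·5100·6371.19)) / (2·5100) = (−6900 + √177582276.00) / 10200 ≈ 0.6300.

δ ≈ 0.6300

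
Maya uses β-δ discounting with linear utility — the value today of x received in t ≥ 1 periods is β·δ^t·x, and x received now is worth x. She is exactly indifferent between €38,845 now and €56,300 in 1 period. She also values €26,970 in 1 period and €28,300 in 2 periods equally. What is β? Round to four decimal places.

β ≈ 0.7240

From the later pair, β·δ^1·26970 = β·δ^2·28300; dividing through, δ = 26970/28300 = 0.95300.
Now use the now-vs-future pair: 38845 = β·δ·56300 gives β = 38845/(0.95300·56300) ≈ 0.7240.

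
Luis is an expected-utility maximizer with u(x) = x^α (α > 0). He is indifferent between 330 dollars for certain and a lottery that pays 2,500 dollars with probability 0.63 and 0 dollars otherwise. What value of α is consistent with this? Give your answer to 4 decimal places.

Since u(0) = 0, the lottery's EU is 0.63·2500^α.
Setting u(330) equal to that: 330^α = 0.63·2500^α ⇒ (330/2500)^α = 0.63.
Taking logs: α·ln(330/2500) = ln(0.63), so α = -0.4620355 / -2.0249534 ≈ 0.2282.

α ≈ 0.2282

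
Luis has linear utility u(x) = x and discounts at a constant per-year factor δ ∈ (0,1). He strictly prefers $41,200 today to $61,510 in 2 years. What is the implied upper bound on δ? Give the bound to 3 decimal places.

Under u(x) = x this choice says 41200 > δ^2·61510.
So δ^2 < 41200/61510 = 0.66981; taking the square root of both positive sides preserves the inequality.
δ < 0.66981^(1/2) = 0.818.

δ < 0.818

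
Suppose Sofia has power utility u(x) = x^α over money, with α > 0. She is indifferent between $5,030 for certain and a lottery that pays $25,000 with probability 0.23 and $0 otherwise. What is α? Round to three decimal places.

α ≈ 0.917

The lottery's expected utility is 0.23·u(25000) + 0.77·u(0) = 0.23·25000^α (since u(0) = 0 for α > 0).
Setting u(5030) equal to that: 5030^α = 0.23·25000^α ⇒ (5030/25000)^α = 0.23.
Take logs: α = ln 0.23 / ln(5030/25000) ≈ 0.91657.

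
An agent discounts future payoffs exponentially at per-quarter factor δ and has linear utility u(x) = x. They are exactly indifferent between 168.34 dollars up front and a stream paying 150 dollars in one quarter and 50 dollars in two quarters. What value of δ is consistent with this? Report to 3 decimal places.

The stream is worth 150δ + 50δ² today, so 150δ + 50δ² = 168.34.
So 50δ² + 150δ − 168.34 = 0.
The positive root is δ = [−150 + √(150² + 4·50·168.34)] / (2·50) = (−150 + 236.998)/100 ≈ 0.870.

δ ≈ 0.870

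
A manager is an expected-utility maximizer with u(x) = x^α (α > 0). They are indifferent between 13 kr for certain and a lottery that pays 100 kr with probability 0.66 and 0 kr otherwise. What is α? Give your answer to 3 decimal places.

The lottery's expected utility is 0.66·u(100) + 0.34·u(0) = 0.66·100^α (since u(0) = 0 for α > 0).
Indifference: 13^α = 0.66·100^α, so (13/100)^α = 0.66.
α = ln(0.66) / ln(13/100) = -0.415515/-2.040221 ≈ 0.204.

α ≈ 0.204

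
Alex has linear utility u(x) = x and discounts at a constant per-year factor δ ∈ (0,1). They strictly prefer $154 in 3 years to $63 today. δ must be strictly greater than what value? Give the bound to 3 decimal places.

The preference means 63 < δ^3·154.
Hence δ^3 > 63/154 = 0.40909, and x ↦ x^(1/3) is increasing on (0,∞).
δ > 0.40909^(1/3) = 0.742.

δ > 0.742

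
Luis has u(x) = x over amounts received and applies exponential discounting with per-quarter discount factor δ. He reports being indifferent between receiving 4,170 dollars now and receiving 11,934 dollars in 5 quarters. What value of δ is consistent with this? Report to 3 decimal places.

Equating discounted utilities: u(4170) = δ^5·u(11934) ⇒ δ^5 = u(4170)/u(11934).
With u(x) = x: δ^5 = 4170/11934 = 0.34942.
Taking the 5th root: δ = 0.34942^(1/5) ≈ 0.810.

δ ≈ 0.810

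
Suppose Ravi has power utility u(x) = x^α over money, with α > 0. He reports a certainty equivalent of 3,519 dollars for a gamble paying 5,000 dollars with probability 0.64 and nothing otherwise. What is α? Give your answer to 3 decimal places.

α ≈ 1.271

Since u(0) = 0, the lottery's EU is 0.64·5000^α.
Setting u(3519) equal to that: 3519^α = 0.64·5000^α ⇒ (3519/5000)^α = 0.64.
Take logs: α = ln 0.64 / ln(3519/5000) ≈ 1.27053.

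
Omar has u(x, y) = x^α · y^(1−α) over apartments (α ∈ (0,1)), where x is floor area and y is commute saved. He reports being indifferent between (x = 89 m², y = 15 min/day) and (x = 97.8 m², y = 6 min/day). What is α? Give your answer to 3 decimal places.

Set the two utilities equal: 89^α·15^(1−α) = 97.8^α·6^(1−α).
Rearrange to (89/97.8)^α = (6/15)^(1−α) and take logs: α·-0.094288 = (1−α)·-0.916291.
Thus α·(-1.010579) = -0.916291, so α = -0.916291/-1.010579 ≈ 0.907.

α ≈ 0.907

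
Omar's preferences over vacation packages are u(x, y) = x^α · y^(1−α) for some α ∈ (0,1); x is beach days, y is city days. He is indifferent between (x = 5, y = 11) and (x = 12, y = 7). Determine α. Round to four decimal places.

Set the two utilities equal: 5^α·11^(1−α) = 12^α·7^(1−α).
(5/12)^α = (7/11)^(1−α); take logs: α·ln(5/12) = (1−α)·ln(7/11), i.e. α·-0.8754687 = (1−α)·-0.4519851.
With A = -0.8754687 and B = -0.4519851: α·A = (1−α)·B, so α = B/(A+B) = -0.4519851/-1.3274538 ≈ 0.3405.

α ≈ 0.3405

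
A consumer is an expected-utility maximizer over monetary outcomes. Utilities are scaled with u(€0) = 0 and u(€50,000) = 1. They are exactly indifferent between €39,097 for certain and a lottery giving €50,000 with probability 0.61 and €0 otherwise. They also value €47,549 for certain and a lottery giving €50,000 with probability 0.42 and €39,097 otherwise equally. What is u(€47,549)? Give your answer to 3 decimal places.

The first gamble pins u(€39,097): it must equal 0.61·1 + 0.39·0 = 0.61.
Chaining: u(€47,549) = 0.42·1.00 + 0.58·0.61 = 0.7738.

0.774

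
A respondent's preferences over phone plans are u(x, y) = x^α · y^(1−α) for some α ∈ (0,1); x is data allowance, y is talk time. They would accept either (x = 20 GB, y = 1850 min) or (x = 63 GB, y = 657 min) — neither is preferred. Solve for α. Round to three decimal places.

Indifference: 20^α · 1850^(1−α) = 63^α · 657^(1−α).
(20/63)^α = (657/1850)^(1−α); take logs: α·ln(20/63) = (1−α)·ln(657/1850), i.e. α·-1.147402 = (1−α)·-1.035257.
So α/(1−α) = (-1.035257)/(-1.147402) = 0.902262, and α = 0.902262/1.902262 ≈ 0.474.

α ≈ 0.474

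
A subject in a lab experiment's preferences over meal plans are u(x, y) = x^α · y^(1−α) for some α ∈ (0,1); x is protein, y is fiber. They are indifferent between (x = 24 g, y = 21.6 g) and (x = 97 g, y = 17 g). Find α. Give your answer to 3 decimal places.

α ≈ 0.146

Indifference: 24^α · 21.6^(1−α) = 97^α · 17^(1−α).
Taking logs: α·ln 24 + (1−α)·ln 21.6 = α·ln 97 + (1−α)·ln 17, i.e. α·-1.396657 = (1−α)·-0.239480.
So α/(1−α) = (-0.239480)/(-1.396657) = 0.171467, and α = 0.171467/1.171467 ≈ 0.146.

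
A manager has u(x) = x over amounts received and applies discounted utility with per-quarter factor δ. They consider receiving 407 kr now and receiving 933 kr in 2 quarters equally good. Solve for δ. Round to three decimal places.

δ ≈ 0.660

The payoff in 2 quarters is discounted by δ^2, so u(407) = δ^2·u(933) and δ^2 = u(407)/u(933).
With u(x) = x: δ^2 = 407/933 = 0.43623.
So δ = 0.43623^(1/2) ≈ 0.660.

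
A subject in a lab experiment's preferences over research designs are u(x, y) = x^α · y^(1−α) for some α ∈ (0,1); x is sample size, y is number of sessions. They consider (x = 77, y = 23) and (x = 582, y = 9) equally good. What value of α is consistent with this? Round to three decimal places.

α ≈ 0.317

The Cobb–Douglas utilities coincide, so 77^α·23^(1−α) = 582^α·9^(1−α).
Taking logs: α·ln 77 + (1−α)·ln 23 = α·ln 582 + (1−α)·ln 9, i.e. α·-2.022665 = (1−α)·-0.938270.
So α/(1−α) = (-0.938270)/(-2.022665) = 0.463878, and α = 0.463878/1.463878 ≈ 0.317.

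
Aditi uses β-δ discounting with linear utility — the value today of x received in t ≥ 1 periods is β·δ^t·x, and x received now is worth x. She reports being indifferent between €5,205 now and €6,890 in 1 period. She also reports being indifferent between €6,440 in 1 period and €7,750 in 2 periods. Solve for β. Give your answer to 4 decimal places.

Both payoffs in the second observation are in the future, so β drops out: δ^1·6440 = δ^2·7750 ⇒ δ = 6440/7750 = 0.83097.
Substituting δ into 5205 = β·δ·6890: β = 5205/(5725.368) ≈ 0.9091.

β ≈ 0.9091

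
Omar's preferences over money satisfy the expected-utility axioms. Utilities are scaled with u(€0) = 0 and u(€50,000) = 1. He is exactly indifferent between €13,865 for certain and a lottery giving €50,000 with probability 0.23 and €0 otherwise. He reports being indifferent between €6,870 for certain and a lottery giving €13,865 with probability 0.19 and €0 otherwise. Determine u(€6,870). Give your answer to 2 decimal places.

0.04

The first gamble pins u(€13,865): it must equal 0.23·1 + 0.77·0 = 0.23.
The second indifference gives u(€6,870) = 0.19·u(€13,865) + 0.81·u(€0) = 0.19·0.23 + 0.81·0.00 = 0.0437.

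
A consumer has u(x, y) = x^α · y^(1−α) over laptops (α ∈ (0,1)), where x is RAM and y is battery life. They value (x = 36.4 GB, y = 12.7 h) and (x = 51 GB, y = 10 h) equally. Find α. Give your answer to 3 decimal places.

Indifference: 36.4^α · 12.7^(1−α) = 51^α · 10^(1−α).
(36.4/51)^α = (10/12.7)^(1−α); take logs: α·ln(36.4/51) = (1−α)·ln(10/12.7), i.e. α·-0.337257 = (1−α)·-0.239017.
Thus α·(-0.576274) = -0.239017, so α = -0.239017/-0.576274 ≈ 0.415.

α ≈ 0.415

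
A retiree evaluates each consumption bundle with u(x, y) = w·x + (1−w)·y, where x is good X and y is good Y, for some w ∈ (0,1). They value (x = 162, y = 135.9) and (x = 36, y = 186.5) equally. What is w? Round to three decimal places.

Equating utilities: w·162 + (1−w)·135.9 = w·36 + (1−w)·186.5.
Rearranging, 126·w − 50.6·(1−w) = 0.
The marginal rate of substitution is 50.6/126, so w = 50.6/(126+50.6) = 0.287.

w = 0.287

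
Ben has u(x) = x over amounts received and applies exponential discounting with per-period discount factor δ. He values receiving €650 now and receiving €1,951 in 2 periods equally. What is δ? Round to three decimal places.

Equating discounted utilities: u(650) = δ^2·u(1951) ⇒ δ^2 = u(650)/u(1951).
With u(x) = x: δ^2 = 650/1951 = 0.33316.
Taking the square root: δ = 0.33316^(1/2) ≈ 0.577.

δ ≈ 0.577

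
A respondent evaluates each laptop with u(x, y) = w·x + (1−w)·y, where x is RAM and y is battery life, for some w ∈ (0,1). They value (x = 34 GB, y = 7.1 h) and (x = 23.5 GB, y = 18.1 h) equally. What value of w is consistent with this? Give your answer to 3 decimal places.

Equating utilities: w·34 + (1−w)·7.1 = w·23.5 + (1−w)·18.1.
w·(34−23.5) = (1−w)·(18.1−7.1), i.e. w·10.5 = (1−w)·11.
The marginal rate of substitution is 11/10.5, so w = 11/(10.5+11) = 0.512.

w = 0.512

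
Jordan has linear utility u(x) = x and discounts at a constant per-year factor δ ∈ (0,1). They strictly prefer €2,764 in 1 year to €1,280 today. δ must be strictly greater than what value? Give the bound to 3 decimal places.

δ > 0.463

Comparing present values: 1280 < δ·2764.
So δ > 1280/2764 = 0.46310.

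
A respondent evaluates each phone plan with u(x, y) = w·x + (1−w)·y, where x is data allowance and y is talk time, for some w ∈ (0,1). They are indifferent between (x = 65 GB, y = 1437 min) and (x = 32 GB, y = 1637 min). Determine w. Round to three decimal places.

u(65,1437) = u(32,1637) means w·65 + (1−w)·1437 = w·32 + (1−w)·1637.
Rearranging, 33·w − 200·(1−w) = 0.
So w/(1−w) = 200/33 = 6.0606, giving w = 200/(33+200) = 0.858.

w = 0.858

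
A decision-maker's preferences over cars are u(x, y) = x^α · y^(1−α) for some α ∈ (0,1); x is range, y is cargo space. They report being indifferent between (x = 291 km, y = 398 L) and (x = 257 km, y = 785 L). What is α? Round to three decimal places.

Indifference: 291^α · 398^(1−α) = 257^α · 785^(1−α).
Taking logs: α·ln 291 + (1−α)·ln 398 = α·ln 257 + (1−α)·ln 785, i.e. α·0.124247 = (1−α)·0.679232.
Thus α·(0.803479) = 0.679232, so α = 0.679232/0.803479 ≈ 0.845.

α ≈ 0.845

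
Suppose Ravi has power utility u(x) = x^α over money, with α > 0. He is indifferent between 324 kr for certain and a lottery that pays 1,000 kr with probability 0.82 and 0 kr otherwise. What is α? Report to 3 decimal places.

α ≈ 0.176

EU(lottery) = 0.82·1000^α + 0.18·0 = 0.82·1000^α.
Indifference: 324^α = 0.82·1000^α, so (324/1000)^α = 0.82.
Taking logs: α·ln(324/1000) = ln(0.82), so α = -0.198451 / -1.127012 ≈ 0.176.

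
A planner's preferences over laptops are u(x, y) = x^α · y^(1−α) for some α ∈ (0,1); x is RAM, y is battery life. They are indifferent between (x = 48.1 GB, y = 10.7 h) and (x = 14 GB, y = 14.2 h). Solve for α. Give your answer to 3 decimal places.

Set the two utilities equal: 48.1^α·10.7^(1−α) = 14^α·14.2^(1−α).
(48.1/14)^α = (14.2/10.7)^(1−α); take logs: α·ln(48.1/14) = (1−α)·ln(14.2/10.7), i.e. α·1.234225 = (1−α)·0.282998.
So α/(1−α) = (0.282998)/(1.234225) = 0.229292, and α = 0.229292/1.229292 ≈ 0.187.

α ≈ 0.187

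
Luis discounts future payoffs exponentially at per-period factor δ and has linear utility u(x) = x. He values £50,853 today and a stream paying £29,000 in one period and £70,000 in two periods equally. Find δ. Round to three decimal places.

Equating present values: 50853 = 29000δ + 70000δ².
That is, 70000δ² + 29000δ − 50853 = 0, a quadratic in δ.
The positive root is δ = [−29000 + √(29000² + 4·70000·50853)] / (2·70000) = (−29000 + 122800.000)/140000 ≈ 0.670.

δ ≈ 0.670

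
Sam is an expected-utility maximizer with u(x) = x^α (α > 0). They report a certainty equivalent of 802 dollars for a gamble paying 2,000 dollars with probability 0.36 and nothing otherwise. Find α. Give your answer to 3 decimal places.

Since u(0) = 0, the lottery's EU is 0.36·2000^α.
Indifference: 802^α = 0.36·2000^α, so (802/2000)^α = 0.36.
Take logs: α = ln 0.36 / ln(802/2000) ≈ 1.11803.

α ≈ 1.118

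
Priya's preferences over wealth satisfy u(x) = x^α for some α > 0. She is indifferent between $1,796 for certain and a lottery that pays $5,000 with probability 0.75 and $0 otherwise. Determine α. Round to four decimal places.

α ≈ 0.2810

The lottery's expected utility is 0.75·u(5000) + 0.25·u(0) = 0.75·5000^α (since u(0) = 0 for α > 0).
Equating: 1796^α = 0.75·5000^α, i.e. 0.3592^α = 0.75.
Taking logs: α·ln(1796/5000) = ln(0.75), so α = -0.2876821 / -1.0238759 ≈ 0.2810.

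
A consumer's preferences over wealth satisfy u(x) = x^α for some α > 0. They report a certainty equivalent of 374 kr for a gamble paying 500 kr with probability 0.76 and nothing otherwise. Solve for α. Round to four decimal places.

α ≈ 0.9452

EU(lottery) = 0.76·500^α + 0.24·0 = 0.76·500^α.
Setting u(374) equal to that: 374^α = 0.76·500^α ⇒ (374/500)^α = 0.76.
Take logs: α = ln 0.76 / ln(374/500) ≈ 0.945186.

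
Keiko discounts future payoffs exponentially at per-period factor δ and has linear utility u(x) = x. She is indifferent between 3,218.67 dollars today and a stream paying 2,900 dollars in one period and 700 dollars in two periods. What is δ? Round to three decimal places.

The stream is worth 2900δ + 700δ² today, so 2900δ + 700δ² = 3218.67.
That is, 700δ² + 2900δ − 3218.67 = 0, a quadratic in δ.
The positive root is δ = [−2900 + √(2900² + 4·700·3218.67)] / (2·700) = (−2900 + 4174.000)/1400 ≈ 0.910.

δ ≈ 0.910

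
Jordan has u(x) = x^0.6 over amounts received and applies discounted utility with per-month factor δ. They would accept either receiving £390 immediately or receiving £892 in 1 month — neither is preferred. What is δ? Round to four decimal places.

Equating discounted utilities: u(390) = δ·u(892) ⇒ δ = u(390)/u(892).
Since u(x) = x^0.6, δ = (390/892)^0.6 = 0.43722^0.6 = 0.60872.

δ ≈ 0.6087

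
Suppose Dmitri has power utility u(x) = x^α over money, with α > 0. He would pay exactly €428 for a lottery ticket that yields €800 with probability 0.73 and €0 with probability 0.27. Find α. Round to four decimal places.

Since u(0) = 0, the lottery's EU is 0.73·800^α.
Indifference: 428^α = 0.73·800^α, so (428/800)^α = 0.73.
α = ln(0.73) / ln(428/800) = -0.3147107/-0.6254885 ≈ 0.5031.

α ≈ 0.5031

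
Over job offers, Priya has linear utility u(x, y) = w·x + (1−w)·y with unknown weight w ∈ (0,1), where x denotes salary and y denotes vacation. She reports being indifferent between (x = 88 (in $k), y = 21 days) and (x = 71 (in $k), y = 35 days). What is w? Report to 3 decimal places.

w = 0.452

Indifference: w·88 + (1−w)·21 = w·71 + (1−w)·35.
Rearranging, 17·w − 14·(1−w) = 0.
The marginal rate of substitution is 14/17, so w = 14/(17+14) = 0.452.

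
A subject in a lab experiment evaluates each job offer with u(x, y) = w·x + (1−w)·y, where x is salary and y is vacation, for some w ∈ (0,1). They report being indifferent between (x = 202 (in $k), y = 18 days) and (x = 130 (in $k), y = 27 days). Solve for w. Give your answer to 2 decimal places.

w = 0.11

u(202,18) = u(130,27) means w·202 + (1−w)·18 = w·130 + (1−w)·27.
Rearranging, 72·w − 9·(1−w) = 0.
Hence w = 9/(72+9) = 9/81 = 0.11.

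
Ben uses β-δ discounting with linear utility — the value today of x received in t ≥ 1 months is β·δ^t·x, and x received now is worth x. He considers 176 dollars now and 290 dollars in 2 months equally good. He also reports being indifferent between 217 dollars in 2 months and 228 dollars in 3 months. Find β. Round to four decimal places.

β ≈ 0.6700

From the later pair, β·δ^2·217 = β·δ^3·228; dividing through, δ = 217/228 = 0.95175.
The first indifference: 176 = β·δ^2·290, so β = 176/(δ^2·290) = 176/(0.90584·290) ≈ 0.6700.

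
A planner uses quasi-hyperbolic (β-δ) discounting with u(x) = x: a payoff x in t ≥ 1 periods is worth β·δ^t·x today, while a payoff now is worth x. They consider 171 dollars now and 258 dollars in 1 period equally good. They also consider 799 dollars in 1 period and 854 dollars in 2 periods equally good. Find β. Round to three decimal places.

β ≈ 0.708

Both payoffs in the second observation are in the future, so β drops out: δ^1·799 = δ^2·854 ⇒ δ = 799/854 = 0.93560.
Substituting δ into 171 = β·δ·258: β = 171/(241.384) ≈ 0.708.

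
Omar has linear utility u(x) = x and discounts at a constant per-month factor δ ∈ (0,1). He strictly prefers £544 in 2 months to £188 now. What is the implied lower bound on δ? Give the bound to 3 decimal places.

δ > 0.588

The preference means 188 < δ^2·544.
So δ^2 > 188/544 = 0.34559; taking the square root of both positive sides preserves the inequality.
δ > 0.34559^(1/2) = 0.588.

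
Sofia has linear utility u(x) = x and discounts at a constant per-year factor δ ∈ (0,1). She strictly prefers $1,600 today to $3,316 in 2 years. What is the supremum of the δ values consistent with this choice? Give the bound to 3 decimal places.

The preference means 1600 > δ^2·3316.
Dividing by 3316: δ^2 < 0.48251. Both sides are positive, so the square root keeps the direction.
δ < (1600/3316)^(1/2) ≈ 0.695.

δ < 0.695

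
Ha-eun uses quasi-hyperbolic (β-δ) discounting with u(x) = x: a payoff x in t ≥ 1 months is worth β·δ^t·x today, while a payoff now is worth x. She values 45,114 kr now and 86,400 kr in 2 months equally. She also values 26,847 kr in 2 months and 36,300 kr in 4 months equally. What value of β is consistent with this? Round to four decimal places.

β ≈ 0.7060

Both payoffs in the second observation are in the future, so β drops out: δ^2·26847 = δ^4·36300 ⇒ δ^2 = 26847/36300 = 0.73959, so δ = 0.85999.
Substituting δ into 45114 = β·δ^2·86400: β = 45114/(63900.298) ≈ 0.7060.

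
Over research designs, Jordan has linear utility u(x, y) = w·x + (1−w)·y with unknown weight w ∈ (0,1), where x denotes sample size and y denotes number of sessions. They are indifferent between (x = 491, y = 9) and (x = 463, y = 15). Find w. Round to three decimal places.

Equating utilities: w·491 + (1−w)·9 = w·463 + (1−w)·15.
w·(491−463) = (1−w)·(15−9), i.e. w·28 = (1−w)·6.
So w/(1−w) = 6/28 = 0.2143, giving w = 6/(28+6) = 0.176.

w = 0.176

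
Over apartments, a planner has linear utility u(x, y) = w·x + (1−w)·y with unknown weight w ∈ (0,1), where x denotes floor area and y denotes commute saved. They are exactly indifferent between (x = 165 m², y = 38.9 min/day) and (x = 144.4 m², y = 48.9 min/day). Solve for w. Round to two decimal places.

w = 0.33

Equating utilities: w·165 + (1−w)·38.9 = w·144.4 + (1−w)·48.9.
Collecting terms: w·20.6 = (1−w)·10.
Hence w = 10/(20.6+10) = 10/30.6 = 0.33.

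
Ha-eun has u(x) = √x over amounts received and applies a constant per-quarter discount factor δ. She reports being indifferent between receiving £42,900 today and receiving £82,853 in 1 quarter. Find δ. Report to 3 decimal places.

The payoff in 1 quarter is discounted by δ, so u(42900) = δ·u(82853) and δ = u(42900)/u(82853).
With u(x) = √x: δ = √42900/√82853 = √(42900/82853) = 0.71957.

δ ≈ 0.720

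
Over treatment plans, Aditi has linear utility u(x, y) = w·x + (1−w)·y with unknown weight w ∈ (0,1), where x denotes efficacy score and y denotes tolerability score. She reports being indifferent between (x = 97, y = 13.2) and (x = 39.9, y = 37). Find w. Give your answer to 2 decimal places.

Indifference: w·97 + (1−w)·13.2 = w·39.9 + (1−w)·37.
Collecting terms: w·57.1 = (1−w)·23.8.
The marginal rate of substitution is 23.8/57.1, so w = 23.8/(57.1+23.8) = 0.29.

w = 0.29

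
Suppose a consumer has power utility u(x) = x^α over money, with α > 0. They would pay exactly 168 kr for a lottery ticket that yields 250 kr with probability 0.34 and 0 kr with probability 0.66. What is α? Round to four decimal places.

α ≈ 2.7140

Since u(0) = 0, the lottery's EU is 0.34·250^α.
Equating: 168^α = 0.34·250^α, i.e. 0.6720^α = 0.34.
Take logs: α = ln 0.34 / ln(168/250) ≈ 2.714007.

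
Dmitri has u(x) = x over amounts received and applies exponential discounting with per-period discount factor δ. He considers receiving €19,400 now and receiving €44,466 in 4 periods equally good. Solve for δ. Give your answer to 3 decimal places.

δ ≈ 0.813

The payoff in 4 periods is discounted by δ^4, so u(19400) = δ^4·u(44466) and δ^4 = u(19400)/u(44466).
With u(x) = x: δ^4 = 19400/44466 = 0.43629.
Taking the 4th root: δ = 0.43629^(1/4) ≈ 0.813.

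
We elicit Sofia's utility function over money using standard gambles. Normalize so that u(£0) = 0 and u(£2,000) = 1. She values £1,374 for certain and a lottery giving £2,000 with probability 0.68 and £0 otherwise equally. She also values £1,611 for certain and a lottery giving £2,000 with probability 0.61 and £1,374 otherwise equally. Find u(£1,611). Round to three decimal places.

First, u(£1,374) = 0.68·u(£2,000) + 0.32·u(£0) = 0.68.
Then u(£1,611) = 0.61·u(£2,000) + 0.39·u(£1,374) = 0.61·1.00 + 0.39·0.68 = 0.8752.

0.875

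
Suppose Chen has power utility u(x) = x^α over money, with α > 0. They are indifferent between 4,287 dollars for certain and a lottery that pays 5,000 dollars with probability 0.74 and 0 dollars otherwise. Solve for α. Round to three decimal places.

EU(lottery) = 0.74·5000^α + 0.26·0 = 0.74·5000^α.
Indifference: 4287^α = 0.74·5000^α, so (4287/5000)^α = 0.74.
α = ln(0.74) / ln(4287/5000) = -0.301105/-0.153851 ≈ 1.957.

α ≈ 1.957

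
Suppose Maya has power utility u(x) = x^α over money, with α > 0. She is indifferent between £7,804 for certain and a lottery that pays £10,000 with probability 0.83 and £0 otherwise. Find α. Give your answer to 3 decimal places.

α ≈ 0.751

The lottery's expected utility is 0.83·u(10000) + 0.17·u(0) = 0.83·10000^α (since u(0) = 0 for α > 0).
Indifference: 7804^α = 0.83·10000^α, so (7804/10000)^α = 0.83.
α = ln(0.83) / ln(7804/10000) = -0.186330/-0.247949 ≈ 0.751.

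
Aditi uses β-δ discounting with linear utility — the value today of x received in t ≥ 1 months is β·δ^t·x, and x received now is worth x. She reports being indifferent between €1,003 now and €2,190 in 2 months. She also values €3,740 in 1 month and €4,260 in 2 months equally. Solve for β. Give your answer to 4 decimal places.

The second indifference involves only future payoffs, so β cancels: β·δ^1·3740 = β·δ^2·4260, giving δ = 3740/4260 = 0.87793.
Substituting δ into 1003 = β·δ^2·2190: β = 1003/(1687.983) ≈ 0.5942.

β ≈ 0.5942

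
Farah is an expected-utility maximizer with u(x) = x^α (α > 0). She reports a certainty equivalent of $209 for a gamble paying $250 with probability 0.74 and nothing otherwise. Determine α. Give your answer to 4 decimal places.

α ≈ 1.6810

EU(lottery) = 0.74·250^α + 0.26·0 = 0.74·250^α.
Indifference: 209^α = 0.74·250^α, so (209/250)^α = 0.74.
Take logs: α = ln 0.74 / ln(209/250) ≈ 1.680962.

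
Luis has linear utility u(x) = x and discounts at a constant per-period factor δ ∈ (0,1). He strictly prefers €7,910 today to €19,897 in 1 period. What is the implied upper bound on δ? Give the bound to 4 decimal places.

δ < 0.3975

Under u(x) = x this choice says 7910 > δ·19897.
So δ < 7910/19897 = 0.39755.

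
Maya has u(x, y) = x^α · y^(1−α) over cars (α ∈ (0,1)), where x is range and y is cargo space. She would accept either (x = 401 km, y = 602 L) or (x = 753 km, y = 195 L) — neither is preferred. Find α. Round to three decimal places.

Indifference: 401^α · 602^(1−α) = 753^α · 195^(1−α).
(401/753)^α = (195/602)^(1−α); take logs: α·ln(401/753) = (1−α)·ln(195/602), i.e. α·-0.630104 = (1−α)·-1.127258.
So α/(1−α) = (-1.127258)/(-0.630104) = 1.789003, and α = 1.789003/2.789003 ≈ 0.641.

α ≈ 0.641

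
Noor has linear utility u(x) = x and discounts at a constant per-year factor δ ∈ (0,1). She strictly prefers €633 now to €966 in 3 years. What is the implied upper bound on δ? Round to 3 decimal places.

Under u(x) = x this choice says 633 > δ^3·966.
Dividing by 966: δ^3 < 0.65528. Both sides are positive, so the cube root keeps the direction.
δ < 0.65528^(1/3) = 0.869.

δ < 0.869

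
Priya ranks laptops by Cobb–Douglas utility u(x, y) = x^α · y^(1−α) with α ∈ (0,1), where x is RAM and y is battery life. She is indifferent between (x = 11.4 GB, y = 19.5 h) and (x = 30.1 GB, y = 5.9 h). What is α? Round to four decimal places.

Indifference: 11.4^α · 19.5^(1−α) = 30.1^α · 5.9^(1−α).
(11.4/30.1)^α = (5.9/19.5)^(1−α); take logs: α·ln(11.4/30.1) = (1−α)·ln(5.9/19.5), i.e. α·-0.9709118 = (1−α)·-1.1954621.
With A = -0.9709118 and B = -1.1954621: α·A = (1−α)·B, so α = B/(A+B) = -1.1954621/-2.1663739 ≈ 0.5518.

α ≈ 0.5518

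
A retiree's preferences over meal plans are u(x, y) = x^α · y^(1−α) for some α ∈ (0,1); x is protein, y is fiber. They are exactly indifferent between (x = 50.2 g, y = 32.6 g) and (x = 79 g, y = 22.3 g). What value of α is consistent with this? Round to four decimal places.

The Cobb–Douglas utilities coincide, so 50.2^α·32.6^(1−α) = 79^α·22.3^(1−α).
Taking logs: α·ln 50.2 + (1−α)·ln 32.6 = α·ln 79 + (1−α)·ln 22.3, i.e. α·-0.4534328 = (1−α)·-0.3797256.
Thus α·(-0.8331584) = -0.3797256, so α = -0.3797256/-0.8331584 ≈ 0.4558.

α ≈ 0.4558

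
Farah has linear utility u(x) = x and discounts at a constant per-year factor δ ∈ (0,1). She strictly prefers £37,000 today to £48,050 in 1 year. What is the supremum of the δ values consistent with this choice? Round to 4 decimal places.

The preference means 37000 > δ·48050.
So δ < 37000/48050 = 0.77003.

δ < 0.7700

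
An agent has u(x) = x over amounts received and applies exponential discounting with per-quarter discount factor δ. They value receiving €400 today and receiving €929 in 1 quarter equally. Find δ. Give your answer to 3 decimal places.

The payoff in 1 quarter is discounted by δ, so u(400) = δ·u(929) and δ = u(400)/u(929).
With u(x) = x: δ = 400/929 = 0.43057.

δ ≈ 0.431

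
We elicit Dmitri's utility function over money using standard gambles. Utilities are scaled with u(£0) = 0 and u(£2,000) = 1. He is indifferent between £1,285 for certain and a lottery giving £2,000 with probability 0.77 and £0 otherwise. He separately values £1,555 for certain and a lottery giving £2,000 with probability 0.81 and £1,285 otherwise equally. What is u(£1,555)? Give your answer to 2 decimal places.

0.96

First, u(£1,285) = 0.77·u(£2,000) + 0.23·u(£0) = 0.77.
The second indifference gives u(£1,555) = 0.81·u(£2,000) + 0.19·u(£1,285) = 0.81·1.00 + 0.19·0.77 = 0.9563.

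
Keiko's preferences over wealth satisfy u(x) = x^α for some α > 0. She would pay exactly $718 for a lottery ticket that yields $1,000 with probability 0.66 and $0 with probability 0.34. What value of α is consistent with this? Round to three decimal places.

EU(lottery) = 0.66·1000^α + 0.34·0 = 0.66·1000^α.
Equating: 718^α = 0.66·1000^α, i.e. 0.7180^α = 0.66.
α = ln(0.66) / ln(718/1000) = -0.415515/-0.331286 ≈ 1.254.

α ≈ 1.254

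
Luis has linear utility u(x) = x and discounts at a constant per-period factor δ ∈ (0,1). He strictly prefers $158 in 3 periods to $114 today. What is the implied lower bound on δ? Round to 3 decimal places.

Comparing present values: 114 < δ^3·158.
Dividing by 158: δ^3 > 0.72152. Both sides are positive, so the cube root keeps the direction.
δ > (114/158)^(1/3) ≈ 0.897.

δ > 0.897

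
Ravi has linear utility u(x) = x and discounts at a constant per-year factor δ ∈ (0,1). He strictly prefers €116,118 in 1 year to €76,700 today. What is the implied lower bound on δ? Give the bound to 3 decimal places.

Comparing present values: 76700 < δ·116118.
Dividing through by 116118 gives δ > 0.66053.

δ > 0.661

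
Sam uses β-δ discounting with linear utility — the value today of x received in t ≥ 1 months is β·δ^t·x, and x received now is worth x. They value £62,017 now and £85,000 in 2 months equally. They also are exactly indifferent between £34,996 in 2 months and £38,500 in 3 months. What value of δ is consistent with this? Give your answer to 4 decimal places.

The second indifference involves only future payoffs, so β cancels: β·δ^2·34996 = β·δ^3·38500, giving δ = 34996/38500 = 0.90899.

δ ≈ 0.9090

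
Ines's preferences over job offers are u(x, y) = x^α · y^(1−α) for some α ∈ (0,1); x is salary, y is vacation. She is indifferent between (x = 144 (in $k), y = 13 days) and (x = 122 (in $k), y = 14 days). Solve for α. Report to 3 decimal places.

Set the two utilities equal: 144^α·13^(1−α) = 122^α·14^(1−α).
Rearrange to (144/122)^α = (14/13)^(1−α) and take logs: α·0.165792 = (1−α)·0.074108.
Thus α·(0.239900) = 0.074108, so α = 0.074108/0.239900 ≈ 0.309.

α ≈ 0.309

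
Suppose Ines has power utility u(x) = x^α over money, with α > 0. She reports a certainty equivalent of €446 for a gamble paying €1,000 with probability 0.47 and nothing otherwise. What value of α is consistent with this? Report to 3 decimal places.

The lottery's expected utility is 0.47·u(1000) + 0.53·u(0) = 0.47·1000^α (since u(0) = 0 for α > 0).
Indifference: 446^α = 0.47·1000^α, so (446/1000)^α = 0.47.
Taking logs: α·ln(446/1000) = ln(0.47), so α = -0.755023 / -0.807436 ≈ 0.935.

α ≈ 0.935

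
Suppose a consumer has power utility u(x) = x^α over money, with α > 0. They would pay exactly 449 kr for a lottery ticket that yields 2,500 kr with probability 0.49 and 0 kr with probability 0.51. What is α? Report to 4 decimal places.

α ≈ 0.4155

The lottery's expected utility is 0.49·u(2500) + 0.51·u(0) = 0.49·2500^α (since u(0) = 0 for α > 0).
Setting u(449) equal to that: 449^α = 0.49·2500^α ⇒ (449/2500)^α = 0.49.
α = ln(0.49) / ln(449/2500) = -0.7133499/-1.7170231 ≈ 0.4155.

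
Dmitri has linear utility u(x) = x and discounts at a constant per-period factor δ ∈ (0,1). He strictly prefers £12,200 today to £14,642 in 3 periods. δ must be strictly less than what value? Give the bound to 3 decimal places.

δ < 0.941

Comparing present values: 12200 > δ^3·14642.
So δ^3 < 12200/14642 = 0.83322; taking the cube root of both positive sides preserves the inequality.
δ < (12200/14642)^(1/3) ≈ 0.941.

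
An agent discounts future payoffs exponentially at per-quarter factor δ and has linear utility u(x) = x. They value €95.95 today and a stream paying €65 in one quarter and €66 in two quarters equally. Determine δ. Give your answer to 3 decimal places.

Present value of the stream is 65·δ + 66·δ². Indifference gives 65δ + 66δ² = 95.95.
Rearranged: 66δ² + 65δ − 95.95 = 0.
The positive root is δ = [−65 + √(65² + 4·66·95.95)] / (2·66) = (−65 + 171.918)/132 ≈ 0.810.

δ ≈ 0.810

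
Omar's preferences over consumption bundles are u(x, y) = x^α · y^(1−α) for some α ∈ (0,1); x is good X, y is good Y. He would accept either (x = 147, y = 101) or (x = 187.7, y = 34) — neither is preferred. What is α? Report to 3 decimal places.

α ≈ 0.817

Indifference: 147^α · 101^(1−α) = 187.7^α · 34^(1−α).
Rearrange to (147/187.7)^α = (34/101)^(1−α) and take logs: α·-0.244412 = (1−α)·-1.088760.
Thus α·(-1.333172) = -1.088760, so α = -1.088760/-1.333172 ≈ 0.817.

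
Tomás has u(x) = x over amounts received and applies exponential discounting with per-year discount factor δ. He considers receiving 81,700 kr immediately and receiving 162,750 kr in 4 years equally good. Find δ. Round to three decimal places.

Equating discounted utilities: u(81700) = δ^4·u(162750) ⇒ δ^4 = u(81700)/u(162750).
With u(x) = x: δ^4 = 81700/162750 = 0.50200.
So δ = 0.50200^(1/4) ≈ 0.842.

δ ≈ 0.842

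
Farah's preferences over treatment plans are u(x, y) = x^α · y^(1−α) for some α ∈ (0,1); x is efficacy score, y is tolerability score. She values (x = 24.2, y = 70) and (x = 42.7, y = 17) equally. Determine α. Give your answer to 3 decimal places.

Set the two utilities equal: 24.2^α·70^(1−α) = 42.7^α·17^(1−α).
Taking logs: α·ln 24.2 + (1−α)·ln 70 = α·ln 42.7 + (1−α)·ln 17, i.e. α·-0.567846 = (1−α)·-1.415282.
With A = -0.567846 and B = -1.415282: α·A = (1−α)·B, so α = B/(A+B) = -1.415282/-1.983128 ≈ 0.714.

α ≈ 0.714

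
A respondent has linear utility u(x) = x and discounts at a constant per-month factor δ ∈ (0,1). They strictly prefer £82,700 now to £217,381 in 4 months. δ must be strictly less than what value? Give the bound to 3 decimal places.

Comparing present values: 82700 > δ^4·217381.
Hence δ^4 < 82700/217381 = 0.38044, and x ↦ x^(1/4) is increasing on (0,∞).
δ < (82700/217381)^(1/4) ≈ 0.785.

δ < 0.785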